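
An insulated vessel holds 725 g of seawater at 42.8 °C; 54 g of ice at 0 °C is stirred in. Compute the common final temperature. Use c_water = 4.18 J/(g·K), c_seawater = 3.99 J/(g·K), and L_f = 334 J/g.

T_f ≈ 33.9 °C

Sum of m c ΔT and latent-heat terms is zero:
latent heat to melt: 54·334 = 18036; warm the meltwater: 225.72 T; seawater cools: 725·3.99·(T − 42.8) = 2892.8(T − 42.8)
3118.5 T = 123810 − 18036 = 105774
T ≈ 33.92 °C. Since T > 0 °C, the all-ice-melts assumption holds.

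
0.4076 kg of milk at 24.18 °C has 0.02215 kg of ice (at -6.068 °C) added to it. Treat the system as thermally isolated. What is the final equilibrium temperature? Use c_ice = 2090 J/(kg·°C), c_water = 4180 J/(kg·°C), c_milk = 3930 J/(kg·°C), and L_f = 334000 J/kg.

T_f ≈ 18.3 °C

Net heat exchanged in the isolated system is zero:
warm ice to 0 °C: 0.02215·2090·(0 − (-6.068)) = 280.91
  latent heat to melt: 0.02215·334000 = 7398.1
  meltwater 0→T: 0.02215·4180·T = 92.59 T
  milk cools: 0.4076·3930·(T − 24.18) = 1601.9(T − 24.18)
1694.5 T = 38733 − 7679 = 31054
T ≈ 18.33 °C (positive, so assuming full melt was valid).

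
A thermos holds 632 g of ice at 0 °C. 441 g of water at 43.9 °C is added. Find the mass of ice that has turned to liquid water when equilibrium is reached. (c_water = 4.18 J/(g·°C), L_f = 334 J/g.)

m_melted ≈ 242 g

Cooling the water to 0 °C releases 441×4.18×43.9 = 80924 J.
To melt every bit of ice: 632×334 = 211088 J.
80924 J < 211088 J, so only part of the ice melts and the system sits at 0 °C.
Mass melted = 80924/334 ≈ 242.3 g.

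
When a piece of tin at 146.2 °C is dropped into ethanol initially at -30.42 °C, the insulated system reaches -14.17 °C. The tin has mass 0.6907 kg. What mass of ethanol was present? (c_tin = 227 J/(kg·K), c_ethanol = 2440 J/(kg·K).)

m ≈ 0.634 kg

Heat lost by the tin = heat gained by the ethanol:
0.6907×227×(146.2 − -14.17) = m×2440×(-14.17 − (-30.42))
39650 m = 25144  ⇒  m ≈ 0.6342 kg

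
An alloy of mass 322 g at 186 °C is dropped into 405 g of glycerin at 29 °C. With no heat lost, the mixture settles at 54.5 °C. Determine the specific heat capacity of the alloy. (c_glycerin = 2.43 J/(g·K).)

c ≈ 0.593 J/(g·K)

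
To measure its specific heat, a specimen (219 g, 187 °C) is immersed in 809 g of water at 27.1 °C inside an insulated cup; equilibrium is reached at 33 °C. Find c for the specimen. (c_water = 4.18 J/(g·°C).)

Heat lost by the specimen = heat gained by the water:
219×c×(187 − 33) = 809×4.18×(33 − 27.1)
33726 c = 19952  ⇒  c ≈ 0.5916 J/(g·°C)

c ≈ 0.592 J/(g·°C)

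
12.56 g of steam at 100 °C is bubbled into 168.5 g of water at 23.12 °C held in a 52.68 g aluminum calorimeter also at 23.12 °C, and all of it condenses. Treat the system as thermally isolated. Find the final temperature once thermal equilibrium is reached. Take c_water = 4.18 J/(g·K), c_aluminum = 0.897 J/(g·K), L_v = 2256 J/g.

Taking heat into each body as positive, Σ m c ΔT = 0:
condense steam: −12.56×2256 = −28335; condensed water 100 °C→T: 52.5(T − 100); water warms: 168.5×4.18×(T − 23.12) = 704.33(T − 23.12); cup: 47.25(T − 23.12)
804.08 T = 28335 + 5250.1 + 17377 = 50962
T ≈ 63.38 °C (< 100 °C, so full condensation is consistent).

T_f ≈ 63.4 °C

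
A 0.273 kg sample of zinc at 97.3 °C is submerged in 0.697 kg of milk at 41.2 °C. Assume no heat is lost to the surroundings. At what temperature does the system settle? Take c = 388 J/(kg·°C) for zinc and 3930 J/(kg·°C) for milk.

T_f ≈ 43.3 °C

T_f is the heat-capacity-weighted average of the initial temperatures:
T_f = (105.92×97.3 + 2739.2×41.2) / (105.92 + 2739.2)
    = 123162 / 2845.1 ≈ 43.29 °C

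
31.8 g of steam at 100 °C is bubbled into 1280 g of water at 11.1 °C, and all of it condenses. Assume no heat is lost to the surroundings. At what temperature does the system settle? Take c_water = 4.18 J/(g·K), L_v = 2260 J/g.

T_f ≈ 26.4 °C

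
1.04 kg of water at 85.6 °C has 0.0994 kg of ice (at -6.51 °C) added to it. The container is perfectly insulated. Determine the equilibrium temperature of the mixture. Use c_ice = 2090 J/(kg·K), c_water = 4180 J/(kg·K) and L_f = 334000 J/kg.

Net heat exchanged in the isolated system is zero:
ice -6.51→0 °C: 0.0994×2090×6.51 = 1352.4; melt ice: 0.0994×334000 = 33200; meltwater 0→T: 0.0994×4180×T = 415.49 T; water cools: 1.04×4180×(T − 85.6) = 4347.2(T − 85.6)
4762.7 T = 372120 − 34552 = 337568
T ≈ 70.88 °C (positive, so assuming full melt was valid).

T_f ≈ 70.9 °C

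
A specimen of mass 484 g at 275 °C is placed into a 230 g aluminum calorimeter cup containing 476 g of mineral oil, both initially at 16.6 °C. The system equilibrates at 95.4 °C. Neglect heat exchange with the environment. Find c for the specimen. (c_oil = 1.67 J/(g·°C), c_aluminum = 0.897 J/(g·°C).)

Taking heat into each body as positive, Σ m c ΔT = 0:
484×c×(95.4 − 275) + 476×1.67×(95.4 − 16.6) + 230×0.897×(95.4 − 16.6) = 0
-86926 c = -78897
c = -78897/-86926 ≈ 0.9076 J/(g·°C)

c ≈ 0.908 J/(g·°C)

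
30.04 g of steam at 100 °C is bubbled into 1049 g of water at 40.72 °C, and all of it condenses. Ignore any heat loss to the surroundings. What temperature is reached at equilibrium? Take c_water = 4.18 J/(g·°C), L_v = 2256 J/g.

Conservation of energy gives ΣQ = 0:
latent heat released on condensation: 30.04×2256 = 67770
  condensed water 100 °C→T: 125.57(T − 100)
  original water: 4384.8(T − 40.72)
4510.4 T = 67770 + 12557 + 178550 = 258877
T ≈ 57.40 °C, under the boiling point, so the assumption holds.

T_f ≈ 57.4 °C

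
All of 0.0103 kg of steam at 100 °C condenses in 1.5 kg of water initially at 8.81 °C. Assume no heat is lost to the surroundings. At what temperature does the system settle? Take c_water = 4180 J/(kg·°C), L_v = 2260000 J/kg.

Sum of m c ΔT and latent-heat terms is zero:
latent heat released on condensation: 0.0103·2260000 = 23278; condensate cools 100→T: 0.0103·4180·(T − 100) = 43.05(T − 100); original water: 6270(T − 8.81)
6313.1 T = 23278 + 4305.4 + 55239 = 82822
T ≈ 13.12 °C (< 100 °C, so full condensation is consistent).

T_f ≈ 13.1 °C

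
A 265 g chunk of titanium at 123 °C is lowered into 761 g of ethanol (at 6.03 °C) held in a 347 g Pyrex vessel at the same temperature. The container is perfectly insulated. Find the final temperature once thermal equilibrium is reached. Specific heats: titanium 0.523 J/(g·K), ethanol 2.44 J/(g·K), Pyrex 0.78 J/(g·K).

Net heat exchanged in the isolated system is zero:
265×0.523×(T − 123) + 761×2.44×(T − 6.03) + 347×0.78×(T − 6.03) = 0
138.59(T − 123) + 1856.8(T − 6.03) + 270.66(T − 6.03) = 0
(138.59 + 1856.8 + 270.66) T = 138.59×123 + 1856.8×6.03 + 270.66×6.03
T = 29876 / 2266.1 = 13.2 °C

T_f ≈ 13.2 °C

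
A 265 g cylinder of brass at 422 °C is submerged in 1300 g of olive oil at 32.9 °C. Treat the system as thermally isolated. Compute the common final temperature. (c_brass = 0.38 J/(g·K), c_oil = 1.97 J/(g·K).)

T_f ≈ 47.6 °C

With ΣQ=0 the equilibrium temperature is the m·c-weighted mean:
T_f = (100.7*422 + 2561*32.9) / (100.7 + 2561)
    = 126752 / 2661.7 ≈ 47.62 °C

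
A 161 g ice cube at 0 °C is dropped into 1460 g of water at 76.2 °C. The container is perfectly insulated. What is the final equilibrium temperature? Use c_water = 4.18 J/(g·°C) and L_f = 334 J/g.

Taking heat into each body as positive, Σ m c ΔT = 0:
melt ice: 161·334 = 53774
  warm the meltwater: 672.98 T
  water cools: 1460·4.18·(T − 76.2) = 6102.8(T − 76.2)
6775.8 T = 465033 − 53774 = 411259
T ≈ 60.70 °C — above 0 °C, consistent with complete melting.

T_f ≈ 60.7 °C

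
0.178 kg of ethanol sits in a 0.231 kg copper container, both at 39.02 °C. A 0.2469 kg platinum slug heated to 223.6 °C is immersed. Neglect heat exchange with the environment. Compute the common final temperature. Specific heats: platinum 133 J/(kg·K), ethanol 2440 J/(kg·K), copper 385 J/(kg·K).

T_f ≈ 49.9 °C

Heat gained plus heat lost sum to zero:
0.2469*133*(T − 223.6) + 0.178*2440*(T − 39.02) + 0.231*385*(T − 39.02) = 0
556.09 T = 27760
T = 27760/556.09 ≈ 49.92 °C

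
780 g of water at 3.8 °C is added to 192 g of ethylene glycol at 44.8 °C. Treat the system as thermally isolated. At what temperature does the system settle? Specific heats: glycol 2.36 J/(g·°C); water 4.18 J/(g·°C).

T_f ≈ 8.8 °C

T_f = Σ m_i c_i T_i / Σ m_i c_i:
T_f = (453.12×44.8 + 3260.4×3.8) / (453.12 + 3260.4)
    = 32689 / 3713.5 ≈ 8.80 °C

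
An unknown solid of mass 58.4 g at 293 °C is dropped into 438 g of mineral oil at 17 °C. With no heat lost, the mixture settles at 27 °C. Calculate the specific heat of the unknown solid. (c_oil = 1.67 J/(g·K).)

c ≈ 0.471 J/(g·K)

Heat lost by the unknown solid = heat gained by the oil:
58.4×c×(293 − 27) = 438×1.67×(27 − 17)
15534 c = 7314.6  ⇒  c ≈ 0.4709 J/(g·K)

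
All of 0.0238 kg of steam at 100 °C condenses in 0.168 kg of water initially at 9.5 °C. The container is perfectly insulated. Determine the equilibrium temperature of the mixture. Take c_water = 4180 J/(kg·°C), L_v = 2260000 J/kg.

Conservation of energy gives ΣQ = 0:
condense steam: −0.0238×2260000 = −53788; condensate cools 100→T: 0.0238×4180×(T − 100) = 99.48(T − 100); water warms: 0.168×4180×(T − 9.5) = 702.24(T − 9.5)
801.72 T = 53788 + 9948.4 + 6671.3 = 70408
T ≈ 87.82 °C (< 100 °C, so full condensation is consistent).

T_f ≈ 87.8 °C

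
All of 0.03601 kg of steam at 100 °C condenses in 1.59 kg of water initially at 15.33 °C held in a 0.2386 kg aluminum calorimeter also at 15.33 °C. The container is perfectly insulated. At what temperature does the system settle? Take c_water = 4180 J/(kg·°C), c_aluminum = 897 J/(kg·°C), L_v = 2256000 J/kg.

T_f ≈ 28.7 °C

Sum of m c ΔT and latent-heat terms is zero:
condense steam: −0.03601·2256000 = −81239; condensate cools 100→T: 0.03601·4180·(T − 100) = 150.52(T − 100); original water: 6646.2(T − 15.33); cup: 214.02(T − 15.33)
7010.7 T = 81239 + 15052 + 105167 = 201458
T ≈ 28.74 °C — below 100 °C, confirming all the steam condensed.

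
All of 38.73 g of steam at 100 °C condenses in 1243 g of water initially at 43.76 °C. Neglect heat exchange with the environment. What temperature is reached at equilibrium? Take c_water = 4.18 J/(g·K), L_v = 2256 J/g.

Let T be the final temperature. ΣQ_i = 0:
steam→water at 100 °C releases m L_v = 38.73·2256 = 87375
  condensate cools 100→T: 38.73·4.18·(T − 100) = 161.89(T − 100)
  original water: 5195.7(T − 43.76)
5357.6 T = 87375 + 16189 + 227366 = 330930
T ≈ 61.77 °C (< 100 °C, so full condensation is consistent).

T_f ≈ 61.8 °C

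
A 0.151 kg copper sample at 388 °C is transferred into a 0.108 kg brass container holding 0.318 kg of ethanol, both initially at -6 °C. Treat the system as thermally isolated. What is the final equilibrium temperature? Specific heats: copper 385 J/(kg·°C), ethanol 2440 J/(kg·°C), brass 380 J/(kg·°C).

Heat gained plus heat lost sum to zero:
0.151×385×(T − 388) + 0.318×2440×(T − (-6)) + 0.108×380×(T − (-6)) = 0
875.09 T = 17655
T = 17655/875.09 ≈ 20.17 °C

T_f ≈ 20.2 °C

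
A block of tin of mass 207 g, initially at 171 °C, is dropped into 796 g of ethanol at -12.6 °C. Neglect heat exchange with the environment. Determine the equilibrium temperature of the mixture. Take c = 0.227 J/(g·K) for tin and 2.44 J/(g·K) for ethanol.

T_f ≈ -8.3 °C

T_f is the heat-capacity-weighted average of the initial temperatures:
T_f = (46.99·171 + 1942.2·(-12.6)) / (46.99 + 1942.2)
    = -16437 / 1989.2 ≈ -8.26 °C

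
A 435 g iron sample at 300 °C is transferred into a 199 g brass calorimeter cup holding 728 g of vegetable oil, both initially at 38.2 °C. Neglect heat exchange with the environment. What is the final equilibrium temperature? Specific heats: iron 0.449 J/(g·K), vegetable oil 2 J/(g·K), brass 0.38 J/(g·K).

T_f ≈ 67.8 °C

Let T be the final temperature. ΣQ_i = 0:
435·0.449·(T − 300) + 728·2·(T − 38.2) + 199·0.38·(T − 38.2) = 0
1726.9 T = 117102
T = 117102 / 1726.9 = 67.8 °C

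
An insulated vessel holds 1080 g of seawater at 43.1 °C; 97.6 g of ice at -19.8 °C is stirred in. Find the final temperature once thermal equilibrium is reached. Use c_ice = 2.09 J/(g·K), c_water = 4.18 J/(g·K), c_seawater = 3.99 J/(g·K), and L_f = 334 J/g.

T_f ≈ 31.6 °C

Setting the total heat transfer to zero:
warm ice to 0 °C: 97.6×2.09×(0 − (-19.8)) = 4038.9; latent heat to melt: 97.6×334 = 32598; meltwater 0→T: 97.6×4.18×T = 407.97 T; seawater: 4309.2(T − 43.1)
4717.2 T = 185727 − 36637 = 149089
T ≈ 31.61 °C. Since T > 0 °C, the all-ice-melts assumption holds.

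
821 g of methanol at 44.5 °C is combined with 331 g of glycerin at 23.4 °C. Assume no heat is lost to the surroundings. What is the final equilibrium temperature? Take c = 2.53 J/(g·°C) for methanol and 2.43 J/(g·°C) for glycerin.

T_f ≈ 38.6 °C

With ΣQ=0 the equilibrium temperature is the m·c-weighted mean:
T_f = (2077.1×44.5 + 804.33×23.4) / (2077.1 + 804.33)
    = 111254 / 2881.5 ≈ 38.61 °C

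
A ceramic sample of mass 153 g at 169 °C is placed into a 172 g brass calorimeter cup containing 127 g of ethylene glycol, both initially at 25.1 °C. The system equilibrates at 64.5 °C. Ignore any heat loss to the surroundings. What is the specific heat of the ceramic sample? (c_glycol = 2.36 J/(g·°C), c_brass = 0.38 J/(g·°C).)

Taking heat into each body as positive, Σ m c ΔT = 0:
153×c×(64.5 − 169) + 127×2.36×(64.5 − 25.1) + 172×0.38×(64.5 − 25.1) = 0
-15988 c = -14384
c = -14384/-15988 ≈ 0.8997 J/(g·°C)

c ≈ 0.9 J/(g·°C)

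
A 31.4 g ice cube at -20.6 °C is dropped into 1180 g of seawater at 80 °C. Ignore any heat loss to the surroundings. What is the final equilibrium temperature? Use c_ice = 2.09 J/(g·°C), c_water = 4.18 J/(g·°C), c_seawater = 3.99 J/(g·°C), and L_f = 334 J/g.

Energy balance with sensible and latent terms:
warm ice to 0 °C: 31.4×2.09×(0 − (-20.6)) = 1351.9; fusion: m_ice L_f = 31.4×334 = 10488; warm the meltwater: 131.25 T; seawater cools: 1180×3.99×(T − 80) = 4708.2(T − 80)
4839.5 T = 376656 − 11839 = 364817
T ≈ 75.38 °C. Since T > 0 °C, the all-ice-melts assumption holds.

T_f ≈ 75.4 °C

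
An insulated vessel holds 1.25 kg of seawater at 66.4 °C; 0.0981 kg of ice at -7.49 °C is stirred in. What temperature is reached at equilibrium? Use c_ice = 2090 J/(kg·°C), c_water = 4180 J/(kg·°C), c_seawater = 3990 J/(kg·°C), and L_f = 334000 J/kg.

T_f ≈ 55.0 °C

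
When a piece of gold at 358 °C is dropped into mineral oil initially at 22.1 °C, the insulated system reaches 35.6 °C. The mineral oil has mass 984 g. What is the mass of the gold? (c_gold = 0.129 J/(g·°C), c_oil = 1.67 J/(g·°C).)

m ≈ 533 g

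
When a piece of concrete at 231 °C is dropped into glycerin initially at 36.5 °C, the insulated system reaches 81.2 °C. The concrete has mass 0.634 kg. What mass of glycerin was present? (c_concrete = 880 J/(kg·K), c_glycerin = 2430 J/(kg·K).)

Setting the total heat transfer to zero:
0.634×880×(81.2 − 231) + m×2430×(81.2 − 36.5) = 0
108621 m = 83576
m = 83576/108621 ≈ 0.7694 kg

m ≈ 0.769 kg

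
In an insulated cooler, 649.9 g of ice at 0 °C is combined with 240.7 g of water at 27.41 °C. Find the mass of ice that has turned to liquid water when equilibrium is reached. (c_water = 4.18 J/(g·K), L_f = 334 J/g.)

Heat available from the water dropping to 0 °C: 240.7×4.18×27.41 = 27578 J.
To melt every bit of ice: 649.9×334 = 217067 J.
That's not enough to melt it all — equilibrium is at 0 °C with ice remaining.
m_melted×334 = 27578  ⇒  m_melted ≈ 82.57 g.

m_melted ≈ 82.6 g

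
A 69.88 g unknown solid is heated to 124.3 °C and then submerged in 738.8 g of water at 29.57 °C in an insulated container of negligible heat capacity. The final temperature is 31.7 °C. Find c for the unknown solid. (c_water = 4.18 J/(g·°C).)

c ≈ 1.02 J/(g·°C)

Heat lost by the unknown solid = heat gained by the water:
69.88·c·(124.3 − 31.7) = 738.8·4.18·(31.7 − 29.57)
6470.9 c = 6577.8  ⇒  c ≈ 1.017 J/(g·°C)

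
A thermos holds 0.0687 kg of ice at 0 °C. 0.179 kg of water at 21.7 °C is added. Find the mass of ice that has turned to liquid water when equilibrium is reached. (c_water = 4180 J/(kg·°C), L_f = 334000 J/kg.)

m_melted ≈ 0.0486 kg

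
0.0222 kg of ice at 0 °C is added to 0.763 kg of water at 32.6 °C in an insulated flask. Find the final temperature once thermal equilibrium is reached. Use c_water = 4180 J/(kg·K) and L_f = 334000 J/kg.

T_f ≈ 29.4 °C

Sum of m c ΔT and latent-heat terms is zero:
melt ice: 0.0222×334000 = 7414.8; meltwater 0→T: 0.0222×4180×T = 92.8 T; water: 3189.3(T − 32.6)
3282.1 T = 103972 − 7414.8 = 96558
T ≈ 29.42 °C. Since T > 0 °C, the all-ice-melts assumption holds.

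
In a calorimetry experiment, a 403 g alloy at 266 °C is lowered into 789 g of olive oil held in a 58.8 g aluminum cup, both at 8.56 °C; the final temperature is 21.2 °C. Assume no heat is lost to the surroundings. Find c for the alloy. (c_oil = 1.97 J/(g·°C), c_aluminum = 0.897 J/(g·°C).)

c ≈ 0.206 J/(g·°C)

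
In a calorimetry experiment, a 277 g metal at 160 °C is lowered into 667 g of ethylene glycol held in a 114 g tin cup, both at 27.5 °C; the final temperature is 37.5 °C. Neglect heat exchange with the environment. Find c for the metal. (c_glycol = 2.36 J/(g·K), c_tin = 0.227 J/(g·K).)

c ≈ 0.472 J/(g·K)

Heat gained plus heat lost sum to zero:
277·c·(37.5 − 160) + 667·2.36·(37.5 − 27.5) + 114·0.227·(37.5 − 27.5) = 0
-33932 c = -16000
c = -16000/-33932 ≈ 0.4715 J/(g·K)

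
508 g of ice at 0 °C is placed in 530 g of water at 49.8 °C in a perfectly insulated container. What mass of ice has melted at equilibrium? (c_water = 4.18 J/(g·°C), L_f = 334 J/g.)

Heat available from the water dropping to 0 °C: 530×4.18×49.8 = 110327 J.
To melt every bit of ice: 508×334 = 169672 J.
That's not enough to melt it all — equilibrium is at 0 °C with ice remaining.
m_melt = 110327 / L_f = 330.3 g.

m_melted ≈ 330 g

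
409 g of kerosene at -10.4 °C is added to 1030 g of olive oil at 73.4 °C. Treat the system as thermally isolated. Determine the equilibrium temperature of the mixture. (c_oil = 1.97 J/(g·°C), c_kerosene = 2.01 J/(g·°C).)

Taking heat into each body as positive, Σ m c ΔT = 0:
1030*1.97*(T − 73.4) + 409*2.01*(T − (-10.4)) = 0
(2029.1 + 822.09) T = 2029.1*73.4 + 822.09*(-10.4)
T ≈ 49.24 °C

T_f ≈ 49.2 °C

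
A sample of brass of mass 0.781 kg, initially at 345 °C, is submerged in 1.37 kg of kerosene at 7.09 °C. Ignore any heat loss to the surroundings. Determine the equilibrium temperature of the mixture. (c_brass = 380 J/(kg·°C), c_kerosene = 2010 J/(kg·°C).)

Taking heat into each body as positive, Σ m c ΔT = 0:
0.781×380×(T − 345) + 1.37×2010×(T − 7.09) = 0
(296.78 + 2753.7) T = 296.78×345 + 2753.7×7.09
T = 121913/3050.5 ≈ 39.97 °C

T_f ≈ 40.0 °C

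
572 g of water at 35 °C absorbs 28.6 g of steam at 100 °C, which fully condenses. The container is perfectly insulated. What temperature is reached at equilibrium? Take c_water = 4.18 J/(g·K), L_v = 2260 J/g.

Energy balance with sensible and latent terms:
steam→water at 100 °C releases m L_v = 28.6×2260 = 64636
  condensate cools 100→T: 28.6×4.18×(T − 100) = 119.55(T − 100)
  original water: 2391(T − 35)
2510.5 T = 64636 + 11955 + 83684 = 160274
T ≈ 63.84 °C, under the boiling point, so the assumption holds.

T_f ≈ 63.8 °C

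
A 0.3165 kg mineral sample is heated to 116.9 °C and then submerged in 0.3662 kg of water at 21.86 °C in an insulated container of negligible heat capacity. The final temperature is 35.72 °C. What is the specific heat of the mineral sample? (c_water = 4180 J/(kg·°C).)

c ≈ 826 J/(kg·°C)

Conservation of energy gives ΣQ = 0:
0.3165×c×(35.72 − 116.9) + 0.3662×4180×(35.72 − 21.86) = 0
-25.69 c = -21216
c = -21216/-25.69 ≈ 825.7 J/(kg·°C)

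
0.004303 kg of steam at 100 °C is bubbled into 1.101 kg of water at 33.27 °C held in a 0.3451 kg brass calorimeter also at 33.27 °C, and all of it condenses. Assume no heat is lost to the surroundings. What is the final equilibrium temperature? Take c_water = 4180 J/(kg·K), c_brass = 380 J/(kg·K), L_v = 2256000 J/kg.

Energy balance with sensible and latent terms:
latent heat released on condensation: 0.004303×2256000 = 9707.6; condensate cools 100→T: 0.004303×4180×(T − 100) = 17.99(T − 100); original water: 4602.2(T − 33.27); cup: 131.14(T − 33.27)
4751.3 T = 9707.6 + 1798.7 + 157477 = 168984
T ≈ 35.57 °C — below 100 °C, confirming all the steam condensed.

T_f ≈ 35.6 °C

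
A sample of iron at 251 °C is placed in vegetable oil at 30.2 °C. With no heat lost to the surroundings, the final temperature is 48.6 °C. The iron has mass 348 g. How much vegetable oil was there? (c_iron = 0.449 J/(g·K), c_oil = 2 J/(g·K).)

Heat lost by the iron = heat gained by the oil:
348·0.449·(251 − 48.6) = m·2·(48.6 − 30.2)
36.8 m = 31625  ⇒  m ≈ 859.4 g

m ≈ 859 g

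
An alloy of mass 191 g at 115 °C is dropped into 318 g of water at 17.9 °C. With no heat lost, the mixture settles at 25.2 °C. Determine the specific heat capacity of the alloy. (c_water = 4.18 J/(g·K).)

c ≈ 0.566 J/(g·K)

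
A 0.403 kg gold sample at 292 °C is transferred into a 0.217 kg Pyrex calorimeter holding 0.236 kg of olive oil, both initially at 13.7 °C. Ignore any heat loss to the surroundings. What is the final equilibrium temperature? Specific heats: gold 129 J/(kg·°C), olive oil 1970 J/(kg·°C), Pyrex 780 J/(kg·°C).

T_f ≈ 34.8 °C

Let T be the final temperature. ΣQ_i = 0:
0.403×129×(T − 292) + 0.236×1970×(T − 13.7) + 0.217×780×(T − 13.7) = 0
51.99(T − 292) + 464.92(T − 13.7) + 169.26(T − 13.7) = 0
686.17 T = 23868
T = 23868 / 686.17 = 34.8 °C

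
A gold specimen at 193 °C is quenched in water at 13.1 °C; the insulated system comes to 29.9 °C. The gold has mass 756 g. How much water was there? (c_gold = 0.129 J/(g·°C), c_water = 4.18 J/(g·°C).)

m ≈ 227 g

|Q_gold| = |Q_water|:
756×0.129×(193 − 29.9) = m×4.18×(29.9 − 13.1)
70.22 m = 15906  ⇒  m ≈ 226.5 g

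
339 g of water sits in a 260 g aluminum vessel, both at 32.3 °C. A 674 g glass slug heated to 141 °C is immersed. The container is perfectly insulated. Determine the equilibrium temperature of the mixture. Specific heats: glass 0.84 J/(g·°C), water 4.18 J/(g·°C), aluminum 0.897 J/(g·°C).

Heat gained plus heat lost sum to zero:
674*0.84*(T − 141) + 339*4.18*(T − 32.3) + 260*0.897*(T − 32.3) = 0
566.16(T − 141) + 1417(T − 32.3) + 233.22(T − 32.3) = 0
(566.16 + 1417 + 233.22) T = 566.16*141 + 1417*32.3 + 233.22*32.3
T = 133131 / 2216.4 = 60.1 °C

T_f ≈ 60.1 °C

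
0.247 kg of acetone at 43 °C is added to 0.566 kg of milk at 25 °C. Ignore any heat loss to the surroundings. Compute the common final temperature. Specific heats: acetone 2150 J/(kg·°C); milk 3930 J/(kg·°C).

Set heat shed by the hot body equal to heat absorbed by the cold body:
0.247×2150×(43 − T) = 0.566×3930×(T − 25)
531.05(43 − T) = 2224.4(T − 25)
2755.4 T = 78445  ⇒  T ≈ 28.47 °C

T_f ≈ 28.5 °C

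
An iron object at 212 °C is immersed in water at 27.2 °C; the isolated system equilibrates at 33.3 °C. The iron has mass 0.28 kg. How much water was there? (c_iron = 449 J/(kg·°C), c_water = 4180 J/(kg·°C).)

m ≈ 0.881 kg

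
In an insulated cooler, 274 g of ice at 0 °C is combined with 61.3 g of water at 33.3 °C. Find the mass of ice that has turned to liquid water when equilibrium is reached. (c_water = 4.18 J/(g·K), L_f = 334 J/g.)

Cooling the water to 0 °C releases 61.3×4.18×33.3 = 8532.6 J.
Melting all 274 g of ice would need 274×334 = 91516 J.
Since 8532.6 < 91516 J, not all the ice melts; equilibrium is at 0 °C.
Mass melted = 8532.6/334 ≈ 25.55 g.

m_melted ≈ 25.5 g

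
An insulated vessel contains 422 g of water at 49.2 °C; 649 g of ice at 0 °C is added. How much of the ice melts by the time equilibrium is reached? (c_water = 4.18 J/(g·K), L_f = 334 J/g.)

Water can give up m c ΔT = 422×4.18×49.2 = 86787 J before reaching 0 °C.
Melting all 649 g of ice would need 649×334 = 216766 J.
Since 86787 < 216766 J, not all the ice melts; equilibrium is at 0 °C.
Mass melted = 86787/334 ≈ 259.8 g.

m_melted ≈ 260 g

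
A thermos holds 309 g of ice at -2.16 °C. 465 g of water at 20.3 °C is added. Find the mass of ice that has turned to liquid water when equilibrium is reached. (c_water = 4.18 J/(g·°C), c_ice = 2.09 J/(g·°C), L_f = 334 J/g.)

Cooling the water to 0 °C releases 465×4.18×20.3 = 39457 J.
Of that, 309×2.09×2.16 = 1394.9 J goes to bring the ice to 0 °C, leaving 38062 J.
Fully melting the ice requires m_ice L_f = 309×334 = 103206 J.
Since 38062 < 103206 J, not all the ice melts; equilibrium is at 0 °C.
m_melted×334 = 38062  ⇒  m_melted ≈ 114 g.

m_melted ≈ 114 g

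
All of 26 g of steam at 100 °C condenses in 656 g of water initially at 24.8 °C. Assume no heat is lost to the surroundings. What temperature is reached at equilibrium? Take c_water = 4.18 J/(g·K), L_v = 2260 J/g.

Energy balance with sensible and latent terms:
steam→water at 100 °C releases m L_v = 26·2260 = 58760; condensate cools 100→T: 26·4.18·(T − 100) = 108.68(T − 100); original water: 2742.1(T − 24.8)
2850.8 T = 58760 + 10868 + 68004 = 137632
T ≈ 48.28 °C (< 100 °C, so full condensation is consistent).

T_f ≈ 48.3 °C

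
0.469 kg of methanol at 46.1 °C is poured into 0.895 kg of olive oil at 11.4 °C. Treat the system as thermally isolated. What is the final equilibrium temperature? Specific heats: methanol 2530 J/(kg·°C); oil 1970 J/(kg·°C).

Set heat shed by the hot body equal to heat absorbed by the cold body:
0.469*2530*(46.1 − T) = 0.895*1970*(T − 11.4)
1186.6(46.1 − T) = 1763.2(T − 11.4)
2949.7 T = 74801  ⇒  T ≈ 25.36 °C

T_f ≈ 25.4 °C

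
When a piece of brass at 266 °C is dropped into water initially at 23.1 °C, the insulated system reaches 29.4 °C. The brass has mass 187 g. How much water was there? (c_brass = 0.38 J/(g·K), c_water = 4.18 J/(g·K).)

m ≈ 638 g

|Q_brass| = |Q_water|:
187·0.38·(266 − 29.4) = m·4.18·(29.4 − 23.1)
26.33 m = 16813  ⇒  m ≈ 638.4 g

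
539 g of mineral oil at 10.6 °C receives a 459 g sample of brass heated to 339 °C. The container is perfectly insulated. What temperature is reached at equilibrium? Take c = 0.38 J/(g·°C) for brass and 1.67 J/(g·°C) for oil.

Conservation of energy gives ΣQ = 0:
459×0.38×(T − 339) + 539×1.67×(T − 10.6) = 0
(174.42 + 900.13) T = 174.42×339 + 900.13×10.6
T ≈ 63.91 °C

T_f ≈ 63.9 °C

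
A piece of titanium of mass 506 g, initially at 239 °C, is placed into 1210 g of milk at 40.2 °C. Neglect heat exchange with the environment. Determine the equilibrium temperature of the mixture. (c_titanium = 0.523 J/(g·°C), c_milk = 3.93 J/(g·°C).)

T_f ≈ 50.7 °C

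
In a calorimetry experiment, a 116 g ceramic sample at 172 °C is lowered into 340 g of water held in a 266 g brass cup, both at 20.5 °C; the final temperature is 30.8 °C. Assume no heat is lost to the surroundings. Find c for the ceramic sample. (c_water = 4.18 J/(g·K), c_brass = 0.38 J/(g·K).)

Conservation of energy gives ΣQ = 0:
116×c×(30.8 − 172) + 340×4.18×(30.8 − 20.5) + 266×0.38×(30.8 − 20.5) = 0
-16379 c = -15679
c = -15679/-16379 ≈ 0.9573 J/(g·K)

c ≈ 0.957 J/(g·K)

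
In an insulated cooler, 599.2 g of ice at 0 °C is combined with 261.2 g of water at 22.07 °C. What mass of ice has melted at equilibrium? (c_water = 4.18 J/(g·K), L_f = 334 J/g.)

Heat available from the water dropping to 0 °C: 261.2·4.18·22.07 = 24096 J.
To melt every bit of ice: 599.2·334 = 200133 J.
That's not enough to melt it all — equilibrium is at 0 °C with ice remaining.
m_melt = 24096 / L_f = 72.14 g.

m_melted ≈ 72.1 g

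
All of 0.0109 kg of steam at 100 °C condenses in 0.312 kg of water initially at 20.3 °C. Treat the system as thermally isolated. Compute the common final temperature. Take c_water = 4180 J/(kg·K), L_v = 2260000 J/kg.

Energy conservation, ΣQ = 0:
steam→water at 100 °C releases m L_v = 0.0109·2260000 = 24634; condensate cools 100→T: 0.0109·4180·(T − 100) = 45.56(T − 100); water warms: 0.312·4180·(T − 20.3) = 1304.2(T − 20.3)
1349.7 T = 24634 + 4556.2 + 26474 = 55665
T ≈ 41.24 °C (< 100 °C, so full condensation is consistent).

T_f ≈ 41.2 °C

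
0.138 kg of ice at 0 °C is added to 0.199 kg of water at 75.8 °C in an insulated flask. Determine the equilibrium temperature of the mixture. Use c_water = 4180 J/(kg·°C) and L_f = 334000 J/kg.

T_f ≈ 12.0 °C

Heat gained plus heat lost sum to zero:
fusion: m_ice L_f = 0.138×334000 = 46092; warm the meltwater: 576.84 T; water cools: 0.199×4180×(T − 75.8) = 831.82(T − 75.8)
1408.7 T = 63052 − 46092 = 16960
T ≈ 12.04 °C (positive, so assuming full melt was valid).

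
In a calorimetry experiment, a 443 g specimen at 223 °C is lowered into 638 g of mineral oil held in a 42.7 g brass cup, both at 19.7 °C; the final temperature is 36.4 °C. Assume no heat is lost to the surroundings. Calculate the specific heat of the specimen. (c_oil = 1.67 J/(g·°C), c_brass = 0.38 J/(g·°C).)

c ≈ 0.219 J/(g·°C)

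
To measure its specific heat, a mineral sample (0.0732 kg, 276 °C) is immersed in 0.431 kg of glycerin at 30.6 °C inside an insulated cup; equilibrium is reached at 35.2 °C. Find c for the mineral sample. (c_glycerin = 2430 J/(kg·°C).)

Heat lost by the mineral sample = heat gained by the glycerin:
0.0732×c×(276 − 35.2) = 0.431×2430×(35.2 − 30.6)
17.63 c = 4817.7  ⇒  c ≈ 273.3 J/(kg·°C)

c ≈ 273 J/(kg·°C)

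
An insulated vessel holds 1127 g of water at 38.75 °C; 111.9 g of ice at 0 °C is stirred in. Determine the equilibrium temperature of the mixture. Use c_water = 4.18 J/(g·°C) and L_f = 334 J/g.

T_f ≈ 28.0 °C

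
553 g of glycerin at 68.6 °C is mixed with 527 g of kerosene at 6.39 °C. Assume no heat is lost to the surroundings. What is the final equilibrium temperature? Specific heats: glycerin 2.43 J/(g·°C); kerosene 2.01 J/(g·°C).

T_f ≈ 41.2 °C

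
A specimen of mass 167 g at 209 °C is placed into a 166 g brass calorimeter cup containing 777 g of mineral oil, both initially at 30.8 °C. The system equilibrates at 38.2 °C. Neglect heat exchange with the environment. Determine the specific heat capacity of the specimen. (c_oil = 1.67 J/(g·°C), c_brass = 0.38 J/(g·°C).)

c ≈ 0.353 J/(g·°C)

Let T be the final temperature. ΣQ_i = 0:
167·c·(38.2 − 209) + 777·1.67·(38.2 − 30.8) + 166·0.38·(38.2 − 30.8) = 0
-28524 c = -10069
c = -10069/-28524 ≈ 0.353 J/(g·°C)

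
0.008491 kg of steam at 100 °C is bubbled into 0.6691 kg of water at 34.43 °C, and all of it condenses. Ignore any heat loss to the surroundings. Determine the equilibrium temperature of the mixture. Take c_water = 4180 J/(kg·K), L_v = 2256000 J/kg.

T_f ≈ 42.0 °C

Conservation of energy gives ΣQ = 0:
latent heat released on condensation: 0.008491·2256000 = 19156; condensate cools 100→T: 0.008491·4180·(T − 100) = 35.49(T − 100); water warms: 0.6691·4180·(T − 34.43) = 2796.8(T − 34.43)
2832.3 T = 19156 + 3549.2 + 96295 = 119000
T ≈ 42.01 °C (< 100 °C, so full condensation is consistent).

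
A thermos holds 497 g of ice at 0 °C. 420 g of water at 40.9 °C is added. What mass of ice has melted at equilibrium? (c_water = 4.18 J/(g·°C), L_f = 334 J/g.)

m_melted ≈ 215 g

Heat available from the water dropping to 0 °C: 420×4.18×40.9 = 71804 J.
Fully melting the ice requires m_ice L_f = 497×334 = 165998 J.
71804 J < 165998 J, so only part of the ice melts and the system sits at 0 °C.
Mass melted = 71804/334 ≈ 215 g.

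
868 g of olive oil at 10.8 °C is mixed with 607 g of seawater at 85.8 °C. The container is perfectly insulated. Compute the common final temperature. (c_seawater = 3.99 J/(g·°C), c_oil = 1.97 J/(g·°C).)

Taking heat into each body as positive, Σ m c ΔT = 0:
607×3.99×(T − 85.8) + 868×1.97×(T − 10.8) = 0
4131.9 T = 226269
T = 226269 / 4131.9 = 54.8 °C

T_f ≈ 54.8 °C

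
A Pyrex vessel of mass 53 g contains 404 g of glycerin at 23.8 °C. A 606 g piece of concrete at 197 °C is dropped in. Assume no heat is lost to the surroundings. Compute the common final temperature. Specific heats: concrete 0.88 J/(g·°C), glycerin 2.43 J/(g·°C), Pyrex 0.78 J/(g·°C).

Energy conservation, ΣQ = 0:
606*0.88*(T − 197) + 404*2.43*(T − 23.8) + 53*0.78*(T − 23.8) = 0
533.28(T − 197) + 981.72(T − 23.8) + 41.34(T − 23.8) = 0
(533.28 + 981.72 + 41.34) T = 533.28*197 + 981.72*23.8 + 41.34*23.8
T = 129405 / 1556.3 = 83.1 °C

T_f ≈ 83.1 °C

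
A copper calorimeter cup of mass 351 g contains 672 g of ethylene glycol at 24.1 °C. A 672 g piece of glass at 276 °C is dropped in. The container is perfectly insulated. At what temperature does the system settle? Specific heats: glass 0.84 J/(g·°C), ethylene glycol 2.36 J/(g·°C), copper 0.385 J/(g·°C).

T_f ≈ 86.3 °C

Taking heat into each body as positive, Σ m c ΔT = 0:
672*0.84*(T − 276) + 672*2.36*(T − 24.1) + 351*0.385*(T − 24.1) = 0
564.48(T − 276) + 1585.9(T − 24.1) + 135.13(T − 24.1) = 0
(564.48 + 1585.9 + 135.13) T = 564.48*276 + 1585.9*24.1 + 135.13*24.1
T ≈ 86.31 °C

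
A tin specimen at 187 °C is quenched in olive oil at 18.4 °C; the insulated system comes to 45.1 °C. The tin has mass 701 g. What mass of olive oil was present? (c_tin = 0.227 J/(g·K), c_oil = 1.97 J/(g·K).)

Let T be the final temperature. ΣQ_i = 0:
701·0.227·(45.1 − 187) + m·1.97·(45.1 − 18.4) = 0
52.6 m = 22580
m = 22580/52.6 ≈ 429.3 g

m ≈ 429 g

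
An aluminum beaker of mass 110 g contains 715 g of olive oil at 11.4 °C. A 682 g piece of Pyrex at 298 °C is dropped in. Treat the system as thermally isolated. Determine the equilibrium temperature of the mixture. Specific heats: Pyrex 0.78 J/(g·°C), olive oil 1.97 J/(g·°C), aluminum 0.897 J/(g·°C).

T_f is the heat-capacity-weighted average of the initial temperatures:
T_f = (531.96*298 + 1408.5*11.4 + 98.67*11.4) / (531.96 + 1408.5 + 98.67)
    = 175706 / 2039.2 ≈ 86.17 °C

T_f ≈ 86.2 °C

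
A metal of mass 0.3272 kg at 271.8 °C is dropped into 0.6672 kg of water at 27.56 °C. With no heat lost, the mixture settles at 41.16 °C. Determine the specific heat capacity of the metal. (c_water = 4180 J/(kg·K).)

c ≈ 503 J/(kg·K)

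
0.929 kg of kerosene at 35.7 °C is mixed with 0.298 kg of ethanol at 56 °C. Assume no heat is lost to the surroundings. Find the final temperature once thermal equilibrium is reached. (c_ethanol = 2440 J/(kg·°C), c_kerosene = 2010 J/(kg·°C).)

T_f ≈ 41.4 °C

Energy conservation, ΣQ = 0:
0.298×2440×(T − 56) + 0.929×2010×(T − 35.7) = 0
(727.12 + 1867.3) T = 727.12×56 + 1867.3×35.7
T ≈ 41.39 °C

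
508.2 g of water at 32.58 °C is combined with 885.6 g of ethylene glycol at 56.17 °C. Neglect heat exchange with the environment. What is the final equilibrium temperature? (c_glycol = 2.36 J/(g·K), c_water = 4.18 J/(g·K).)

|Q_glycol| = |Q_water|:
885.6·2.36·(56.17 − T) = 508.2·4.18·(T − 32.58)
2090(56.17 − T) = 2124.3(T − 32.58)
4214.3 T = 186605  ⇒  T ≈ 44.28 °C

T_f ≈ 44.3 °C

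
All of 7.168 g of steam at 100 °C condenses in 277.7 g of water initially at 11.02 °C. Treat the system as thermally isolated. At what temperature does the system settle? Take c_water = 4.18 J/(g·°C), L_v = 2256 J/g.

Heat gained plus heat lost sum to zero:
condense steam: −7.168·2256 = −16171
  condensed water 100 °C→T: 29.96(T − 100)
  water warms: 277.7·4.18·(T − 11.02) = 1160.8(T − 11.02)
1190.7 T = 16171 + 2996.2 + 12792 = 31959
T ≈ 26.84 °C (< 100 °C, so full condensation is consistent).

T_f ≈ 26.8 °C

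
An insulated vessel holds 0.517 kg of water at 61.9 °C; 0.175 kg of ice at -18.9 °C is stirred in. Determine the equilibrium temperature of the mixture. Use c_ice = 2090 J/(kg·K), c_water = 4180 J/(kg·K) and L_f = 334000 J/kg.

Energy balance with sensible and latent terms:
ice -18.9→0 °C: 0.175×2090×18.9 = 6912.7
  melt ice: 0.175×334000 = 58450
  warm the meltwater: 731.5 T
  water: 2161.1(T − 61.9)
2892.6 T = 133770 − 65363 = 68407
T ≈ 23.65 °C (positive, so assuming full melt was valid).

T_f ≈ 23.6 °C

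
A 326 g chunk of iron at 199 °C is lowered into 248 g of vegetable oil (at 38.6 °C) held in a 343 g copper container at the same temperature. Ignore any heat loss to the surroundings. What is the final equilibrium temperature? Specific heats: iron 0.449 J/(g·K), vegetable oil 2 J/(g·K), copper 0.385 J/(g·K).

Taking heat into each body as positive, Σ m c ΔT = 0:
326×0.449×(T − 199) + 248×2×(T − 38.6) + 343×0.385×(T − 38.6) = 0
146.37(T − 199) + 496(T − 38.6) + 132.06(T − 38.6) = 0
774.43 T = 53371
T = 53371/774.43 ≈ 68.92 °C

T_f ≈ 68.9 °C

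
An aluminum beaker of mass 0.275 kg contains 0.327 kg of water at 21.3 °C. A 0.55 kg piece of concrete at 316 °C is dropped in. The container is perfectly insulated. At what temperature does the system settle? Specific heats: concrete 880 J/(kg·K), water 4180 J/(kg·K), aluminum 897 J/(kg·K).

Taking heat into each body as positive, Σ m c ΔT = 0:
0.55·880·(T − 316) + 0.327·4180·(T − 21.3) + 0.275·897·(T − 21.3) = 0
2097.5 T = 187312
T = 187312/2097.5 ≈ 89.30 °C

T_f ≈ 89.3 °C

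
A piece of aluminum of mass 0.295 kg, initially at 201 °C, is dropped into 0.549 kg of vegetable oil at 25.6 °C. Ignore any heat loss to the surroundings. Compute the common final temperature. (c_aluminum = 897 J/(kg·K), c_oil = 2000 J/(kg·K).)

With ΣQ=0 the equilibrium temperature is the m·c-weighted mean:
T_f = (264.62·201 + 1098·25.6) / (264.62 + 1098)
    = 81296 / 1362.6 ≈ 59.66 °C

T_f ≈ 59.7 °C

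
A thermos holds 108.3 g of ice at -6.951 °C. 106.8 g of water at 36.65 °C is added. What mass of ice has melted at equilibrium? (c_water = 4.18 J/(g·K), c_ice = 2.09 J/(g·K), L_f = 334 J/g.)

m_melted ≈ 44.3 g

Water can give up m c ΔT = 106.8·4.18·36.65 = 16361 J before reaching 0 °C.
Warming the ice to 0 °C takes 108.3·2.09·6.951 = 1573.3 J, leaving 14788 J for melting.
To melt every bit of ice: 108.3·334 = 36172 J.
That's not enough to melt it all — equilibrium is at 0 °C with ice remaining.
Mass melted = 14788/334 ≈ 44.28 g.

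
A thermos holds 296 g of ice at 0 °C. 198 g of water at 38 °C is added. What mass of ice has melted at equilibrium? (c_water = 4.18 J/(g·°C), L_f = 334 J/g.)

Cooling the water to 0 °C releases 198·4.18·38 = 31450 J.
To melt every bit of ice: 296·334 = 98864 J.
That's not enough to melt it all — equilibrium is at 0 °C with ice remaining.
m_melted·334 = 31450  ⇒  m_melted ≈ 94.16 g.

m_melted ≈ 94.2 g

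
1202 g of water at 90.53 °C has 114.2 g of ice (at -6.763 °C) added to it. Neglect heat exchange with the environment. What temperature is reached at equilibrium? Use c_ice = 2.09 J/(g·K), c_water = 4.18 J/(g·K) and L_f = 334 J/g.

T_f ≈ 75.4 °C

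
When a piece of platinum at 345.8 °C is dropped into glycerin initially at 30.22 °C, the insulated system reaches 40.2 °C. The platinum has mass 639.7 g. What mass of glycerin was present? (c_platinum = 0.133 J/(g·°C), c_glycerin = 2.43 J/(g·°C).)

Energy conservation, ΣQ = 0:
639.7·0.133·(40.2 − 345.8) + m·2.43·(40.2 − 30.22) = 0
24.25 m = 26000
m = 26000/24.25 ≈ 1072 g

m ≈ 1070 g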